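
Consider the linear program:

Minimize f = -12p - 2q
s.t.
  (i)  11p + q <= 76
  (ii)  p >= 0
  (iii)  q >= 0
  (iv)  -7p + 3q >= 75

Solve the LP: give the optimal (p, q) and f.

Corner points and f = -12p - 2q:
  (0, 76) → f = -152
  (153/40, 1357/40) → f = -455/4
  (0, 25) → f = -50

The optimum lies where 11p + q = 76 and p = 0.
Solving simultaneously gives p = 0, q = 76.

p = 0, q = 76, minimum f = -152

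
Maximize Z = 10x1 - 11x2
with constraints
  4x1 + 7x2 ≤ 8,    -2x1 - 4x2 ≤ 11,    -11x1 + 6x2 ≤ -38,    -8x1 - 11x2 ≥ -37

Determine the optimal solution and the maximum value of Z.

x1 = 269/10, x2 = -81/5, maximum Z = 2236/5

The binding constraints are -2x1 - 4x2 = 11 and -8x1 - 11x2 = -37.
Solving simultaneously gives x1 = 269/10, x2 = -81/5.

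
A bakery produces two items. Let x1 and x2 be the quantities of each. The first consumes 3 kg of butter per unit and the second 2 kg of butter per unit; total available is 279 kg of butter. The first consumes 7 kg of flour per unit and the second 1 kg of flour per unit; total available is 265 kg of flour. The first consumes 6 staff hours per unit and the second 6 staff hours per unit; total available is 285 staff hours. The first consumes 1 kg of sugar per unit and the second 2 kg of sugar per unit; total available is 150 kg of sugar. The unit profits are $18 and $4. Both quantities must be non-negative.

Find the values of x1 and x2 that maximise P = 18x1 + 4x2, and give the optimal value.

Vertices and P = 18x1 + 4x2:
  (0, 0) → P = 0
  (0, 95/2) → P = 190
  (265/7, 0) → P = 4770/7
  (145/4, 45/4) → P = 1395/2

At the optimal vertex, 7x1 + x2 = 265 and 6x1 + 6x2 = 285.
Solving simultaneously gives x1 = 145/4, x2 = 45/4.

x1 = 145/4, x2 = 45/4, maximum P = 1395/2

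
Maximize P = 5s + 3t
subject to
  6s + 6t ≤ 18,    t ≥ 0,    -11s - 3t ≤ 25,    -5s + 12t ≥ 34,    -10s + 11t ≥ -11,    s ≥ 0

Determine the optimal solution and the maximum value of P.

Extreme points and P = 5s + 3t:
  (2/17, 49/17) → P = 157/17
  (0, 3) → P = 9
  (0, 17/6) → P = 17/2

The binding constraints are 6s + 6t = 18 and -5s + 12t = 34.
Solving simultaneously gives s = 2/17, t = 49/17.

s = 2/17, t = 49/17, maximum P = 157/17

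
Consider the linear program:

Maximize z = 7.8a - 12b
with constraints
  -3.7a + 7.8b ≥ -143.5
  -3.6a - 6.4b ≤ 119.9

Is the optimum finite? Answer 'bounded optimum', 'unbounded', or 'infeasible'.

unbounded

From the feasible point (-841/2588, -96023/5176), moving in the direction (7.8, 3.7) keeps every constraint satisfied while z increases without bound.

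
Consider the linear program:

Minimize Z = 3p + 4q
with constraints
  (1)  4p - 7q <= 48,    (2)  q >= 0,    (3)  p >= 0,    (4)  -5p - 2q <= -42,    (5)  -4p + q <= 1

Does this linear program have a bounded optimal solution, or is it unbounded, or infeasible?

bounded optimum

Vertices and Z = 3p + 4q:
  (12, 0) → Z = 36
  (42/5, 0) → Z = 126/5
  (40/13, 173/13) → Z = 812/13
The feasible region has finitely many vertices and no improving ray; the minimum is 126/5 at (42/5, 0).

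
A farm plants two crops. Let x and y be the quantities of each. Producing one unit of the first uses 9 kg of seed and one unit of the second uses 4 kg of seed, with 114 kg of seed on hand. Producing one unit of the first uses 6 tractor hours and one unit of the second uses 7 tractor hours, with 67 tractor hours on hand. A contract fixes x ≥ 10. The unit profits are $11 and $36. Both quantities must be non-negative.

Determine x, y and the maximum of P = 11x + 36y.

x = 10, y = 1, maximum P = 146

At the optimal vertex, 6x + 7y = 67 and x = 10.
Solving simultaneously gives x = 10, y = 1.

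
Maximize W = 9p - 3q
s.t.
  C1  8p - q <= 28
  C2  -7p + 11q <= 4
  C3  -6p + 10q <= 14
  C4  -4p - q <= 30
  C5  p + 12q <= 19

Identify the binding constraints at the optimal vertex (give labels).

C1 and C4

Extreme points and W = 9p - 3q:
  (-1/6, -88/3) → W = 173/2
  (355/97, 124/97) → W = 2823/97
  (-334/51, -194/51) → W = -808/17
  (161/95, 137/95) → W = 1038/95

The maximum is at (-1/6, -88/3). Substituting into each constraint, equality holds for C1 and C4; the remaining constraints have slack.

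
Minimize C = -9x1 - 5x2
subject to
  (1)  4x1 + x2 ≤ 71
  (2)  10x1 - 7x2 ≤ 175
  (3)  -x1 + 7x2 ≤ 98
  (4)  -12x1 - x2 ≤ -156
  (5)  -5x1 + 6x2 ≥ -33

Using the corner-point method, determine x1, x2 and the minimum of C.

Feasible corners and C = -9x1 - 5x2:
  (399/29, 463/29) → C = -5906/29
  (459/29, 223/29) → C = -5246/29
  (994/85, 1332/85) → C = -918/5
  (969/77, 384/77) → C = -10641/77

x1 = 399/29, x2 = 463/29, minimum C = -5906/29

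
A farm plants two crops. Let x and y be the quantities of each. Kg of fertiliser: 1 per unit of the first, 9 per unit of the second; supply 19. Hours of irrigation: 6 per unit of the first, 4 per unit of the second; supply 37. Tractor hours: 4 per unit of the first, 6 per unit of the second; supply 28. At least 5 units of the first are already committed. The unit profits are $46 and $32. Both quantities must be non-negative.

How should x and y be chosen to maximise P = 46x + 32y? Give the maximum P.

x = 11/2, y = 1, maximum P = 285

Vertices and P = 46x + 32y:
  (37/6, 0) → P = 851/3
  (5, 0) → P = 230
  (11/2, 1) → P = 285
  (5, 4/3) → P = 818/3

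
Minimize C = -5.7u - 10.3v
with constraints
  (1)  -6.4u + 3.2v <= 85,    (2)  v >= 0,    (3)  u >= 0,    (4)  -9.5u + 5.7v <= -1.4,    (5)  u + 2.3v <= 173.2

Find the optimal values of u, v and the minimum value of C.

Corner points and C = -5.7u - 10.3v:
  (14/95, 0) → C = -21/25
  (866/5, 0) → C = -24681/25
  (99046/2755, 32880/551) → C = -11289411/13775

u = 173.2, v = 0, minimum C = -987.24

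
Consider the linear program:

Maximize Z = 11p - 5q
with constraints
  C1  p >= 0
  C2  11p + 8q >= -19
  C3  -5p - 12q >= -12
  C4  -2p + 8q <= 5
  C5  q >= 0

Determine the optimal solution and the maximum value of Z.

Vertices and Z = 11p - 5q:
  (0, 5/8) → Z = -25/8
  (0, 0) → Z = 0
  (9/16, 49/64) → Z = 151/64
  (12/5, 0) → Z = 132/5

The binding constraints are -5p - 12q = -12 and q = 0.
Solving simultaneously gives p = 12/5, q = 0.

p = 12/5, q = 0, maximum Z = 132/5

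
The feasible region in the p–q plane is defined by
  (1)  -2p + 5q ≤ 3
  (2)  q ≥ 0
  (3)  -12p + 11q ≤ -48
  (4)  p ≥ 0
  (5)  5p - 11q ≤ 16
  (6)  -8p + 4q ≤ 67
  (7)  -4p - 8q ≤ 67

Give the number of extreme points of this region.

3

Of the 21 pairwise boundary intersections, those satisfying every inequality are:
  (273/38, 66/19)
  (113/3, 47/3)
  (32/7, 48/77)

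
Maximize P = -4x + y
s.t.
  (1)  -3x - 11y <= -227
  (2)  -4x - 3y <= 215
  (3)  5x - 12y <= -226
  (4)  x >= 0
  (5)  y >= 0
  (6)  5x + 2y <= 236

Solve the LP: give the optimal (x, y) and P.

Extreme points and P = -4x + y:
  (34/13, 259/13) → P = 123/13
  (0, 227/11) → P = 227/11
  (34, 33) → P = -103
  (0, 118) → P = 118

x = 0, y = 118, maximum P = 118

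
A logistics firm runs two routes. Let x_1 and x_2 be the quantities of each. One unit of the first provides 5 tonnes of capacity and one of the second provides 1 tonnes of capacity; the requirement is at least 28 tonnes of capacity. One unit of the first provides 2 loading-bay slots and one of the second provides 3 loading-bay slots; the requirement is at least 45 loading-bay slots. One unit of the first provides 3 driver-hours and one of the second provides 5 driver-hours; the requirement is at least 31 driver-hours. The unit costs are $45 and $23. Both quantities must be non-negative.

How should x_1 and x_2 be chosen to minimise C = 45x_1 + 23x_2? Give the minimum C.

Feasible corners and C = 45x_1 + 23x_2:
  (0, 28) → C = 644
  (45/2, 0) → C = 2025/2
  (3, 13) → C = 434
The feasible region is unbounded (it extends along (0, 1), (1, 0)), but C strictly increases along every unbounded feasible direction, so there is no improving ray and the minimum is attained at a vertex.

The binding constraints are 5x_1 + x_2 = 28 and 2x_1 + 3x_2 = 45.
Solving simultaneously gives x_1 = 3, x_2 = 13.

x_1 = 3, x_2 = 13, minimum C = 434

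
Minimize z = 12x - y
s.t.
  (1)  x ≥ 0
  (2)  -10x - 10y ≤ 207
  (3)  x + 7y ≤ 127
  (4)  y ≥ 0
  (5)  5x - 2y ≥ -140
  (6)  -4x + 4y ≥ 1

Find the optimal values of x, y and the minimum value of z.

x = 0, y = 127/7, minimum z = -127/7

Corner points and z = 12x - y:
  (0, 127/7) → z = -127/7
  (0, 1/4) → z = -1/4
  (501/32, 509/32) → z = 5503/32

The optimum lies where x = 0 and x + 7y = 127.
Solving simultaneously gives x = 0, y = 127/7.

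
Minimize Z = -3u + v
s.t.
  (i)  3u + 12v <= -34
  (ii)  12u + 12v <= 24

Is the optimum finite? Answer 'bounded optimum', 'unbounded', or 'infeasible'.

From the feasible point (58/9, -40/9), moving in the direction (12, -12) keeps every constraint satisfied while Z decreases without bound.

unbounded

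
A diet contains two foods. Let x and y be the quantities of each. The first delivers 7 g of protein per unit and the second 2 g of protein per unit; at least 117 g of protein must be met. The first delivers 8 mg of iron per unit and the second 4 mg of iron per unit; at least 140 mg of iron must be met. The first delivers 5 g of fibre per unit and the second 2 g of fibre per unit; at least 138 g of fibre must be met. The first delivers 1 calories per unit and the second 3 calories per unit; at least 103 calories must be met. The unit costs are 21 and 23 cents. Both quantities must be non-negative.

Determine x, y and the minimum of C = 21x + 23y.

Feasible corners and C = 21x + 23y:
  (0, 69) → C = 1587
  (103, 0) → C = 2163
  (16, 29) → C = 1003
The feasible region is unbounded (it extends along (0, 1), (1, 0)), but C strictly increases along every unbounded feasible direction, so there is no improving ray and the minimum is attained at a vertex.

x = 16, y = 29, minimum C = 1003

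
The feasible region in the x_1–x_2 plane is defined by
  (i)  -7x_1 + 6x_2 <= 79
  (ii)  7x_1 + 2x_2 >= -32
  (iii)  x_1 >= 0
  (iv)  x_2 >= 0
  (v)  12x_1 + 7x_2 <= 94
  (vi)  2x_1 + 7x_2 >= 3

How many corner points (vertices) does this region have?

Of the 15 pairwise boundary intersections, those satisfying every inequality are:
  (0, 79/6)
  (1/11, 146/11)
  (0, 3/7)
  (47/6, 0)
  (3/2, 0)

5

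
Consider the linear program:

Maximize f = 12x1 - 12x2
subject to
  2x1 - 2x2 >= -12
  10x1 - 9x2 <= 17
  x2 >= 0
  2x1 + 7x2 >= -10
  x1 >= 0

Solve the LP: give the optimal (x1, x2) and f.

Vertices and f = 12x1 - 12x2:
  (71, 77) → f = -72
  (0, 6) → f = -72
  (17/10, 0) → f = 102/5
  (0, 0) → f = 0

The binding constraints are 10x1 - 9x2 = 17 and x2 = 0.
Solving simultaneously gives x1 = 17/10, x2 = 0.

x1 = 17/10, x2 = 0, maximum f = 102/5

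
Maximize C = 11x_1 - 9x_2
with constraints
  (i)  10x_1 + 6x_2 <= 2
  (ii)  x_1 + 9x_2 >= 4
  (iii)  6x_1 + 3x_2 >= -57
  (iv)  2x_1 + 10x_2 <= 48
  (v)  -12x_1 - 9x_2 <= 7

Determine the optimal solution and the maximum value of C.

x_1 = -1/14, x_2 = 19/42, maximum C = -34/7

Vertices and C = 11x_1 - 9x_2:
  (-1/14, 19/42) → C = -34/7
  (-67/22, 119/22) → C = -904/11
  (-1, 5/9) → C = -16
  (-251/51, 295/51) → C = -5416/51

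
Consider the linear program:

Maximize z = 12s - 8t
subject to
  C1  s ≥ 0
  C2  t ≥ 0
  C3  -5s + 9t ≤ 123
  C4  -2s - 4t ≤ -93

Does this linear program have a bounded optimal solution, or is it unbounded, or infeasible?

From the feasible point (93/2, 0), moving in the direction (9, 5) keeps every constraint satisfied while z increases without bound.

unbounded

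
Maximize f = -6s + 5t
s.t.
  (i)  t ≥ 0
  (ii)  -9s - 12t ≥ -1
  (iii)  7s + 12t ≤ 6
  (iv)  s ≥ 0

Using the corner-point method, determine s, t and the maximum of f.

s = 0, t = 1/12, maximum f = 5/12

Corner points and f = -6s + 5t:
  (1/9, 0) → f = -2/3
  (0, 0) → f = 0
  (0, 1/12) → f = 5/12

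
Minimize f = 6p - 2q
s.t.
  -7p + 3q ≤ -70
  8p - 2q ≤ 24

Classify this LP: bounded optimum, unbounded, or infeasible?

unbounded

From the feasible point (-34/5, -196/5), moving in the direction (-3, -7) keeps every constraint satisfied while f decreases without bound.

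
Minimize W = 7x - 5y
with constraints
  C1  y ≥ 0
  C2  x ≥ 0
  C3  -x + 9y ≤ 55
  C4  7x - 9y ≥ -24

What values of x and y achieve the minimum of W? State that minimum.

x = 0, y = 8/3, minimum W = -40/3

Corner points and W = 7x - 5y:
  (0, 0) → W = 0
  (0, 8/3) → W = -40/3
  (31/6, 361/54) → W = 74/27
The feasible region is unbounded (it extends along (1, 0), (9, 1)), but W strictly increases along every unbounded feasible direction, so there is no improving ray and the minimum is attained at a vertex.

The binding constraints are x = 0 and 7x - 9y = -24.
Solving simultaneously gives x = 0, y = 8/3.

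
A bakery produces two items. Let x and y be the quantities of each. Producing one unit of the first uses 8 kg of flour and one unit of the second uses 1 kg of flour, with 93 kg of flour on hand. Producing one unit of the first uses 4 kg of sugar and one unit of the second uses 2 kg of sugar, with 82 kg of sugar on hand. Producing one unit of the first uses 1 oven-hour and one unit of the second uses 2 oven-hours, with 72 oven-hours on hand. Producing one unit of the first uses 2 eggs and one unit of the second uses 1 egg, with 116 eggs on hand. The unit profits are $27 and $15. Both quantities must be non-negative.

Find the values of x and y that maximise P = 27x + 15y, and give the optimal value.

Vertices and P = 27x + 15y:
  (0, 0) → P = 0
  (0, 36) → P = 540
  (93/8, 0) → P = 2511/8
  (26/3, 71/3) → P = 589
  (10/3, 103/3) → P = 605

The optimum lies where 4x + 2y = 82 and x + 2y = 72.
Solving simultaneously gives x = 10/3, y = 103/3.

x = 10/3, y = 103/3, maximum P = 605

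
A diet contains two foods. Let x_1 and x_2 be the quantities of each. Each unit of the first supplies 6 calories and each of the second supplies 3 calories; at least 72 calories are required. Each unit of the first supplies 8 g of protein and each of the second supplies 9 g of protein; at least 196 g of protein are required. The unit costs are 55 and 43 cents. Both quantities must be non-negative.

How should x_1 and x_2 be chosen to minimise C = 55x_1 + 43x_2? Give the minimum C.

x_1 = 2, x_2 = 20, minimum C = 970

Vertices and C = 55x_1 + 43x_2:
  (0, 24) → C = 1032
  (49/2, 0) → C = 2695/2
  (2, 20) → C = 970
The feasible region is unbounded (it extends along (0, 1), (1, 0)), but C strictly increases along every unbounded feasible direction, so there is no improving ray and the minimum is attained at a vertex.

The optimum lies where 6x_1 + 3x_2 = 72 and 8x_1 + 9x_2 = 196.
Solving simultaneously gives x_1 = 2, x_2 = 20.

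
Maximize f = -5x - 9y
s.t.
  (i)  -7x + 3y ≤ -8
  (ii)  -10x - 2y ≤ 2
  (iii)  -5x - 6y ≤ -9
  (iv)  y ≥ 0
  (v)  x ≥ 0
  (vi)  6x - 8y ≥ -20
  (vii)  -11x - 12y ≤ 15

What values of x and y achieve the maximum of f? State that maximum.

Vertices and f = -5x - 9y:
  (25/19, 23/57) → f = -194/19
  (62/19, 94/19) → f = -1156/19
  (9/5, 0) → f = -9
The feasible region is unbounded (it extends along (4, 3), (1, 0)), but f strictly decreases along every unbounded feasible direction, so there is no improving ray and the maximum is attained at a vertex.

At the optimal vertex, -5x - 6y = -9 and y = 0.
Solving simultaneously gives x = 9/5, y = 0.

x = 9/5, y = 0, maximum f = -9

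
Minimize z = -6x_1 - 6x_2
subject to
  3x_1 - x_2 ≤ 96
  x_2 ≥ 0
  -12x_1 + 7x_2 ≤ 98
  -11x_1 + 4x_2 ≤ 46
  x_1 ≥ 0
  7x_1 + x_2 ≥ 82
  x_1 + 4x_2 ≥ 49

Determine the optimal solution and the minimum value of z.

x_1 = 770/9, x_2 = 482/3, minimum z = -4432/3

Vertices and z = -6x_1 - 6x_2:
  (770/9, 482/3) → z = -4432/3
  (433/13, 51/13) → z = -2904/13
  (476/61, 1670/61) → z = -12876/61
  (31/3, 29/3) → z = -120

The binding constraints are 3x_1 - x_2 = 96 and -12x_1 + 7x_2 = 98.
Solving simultaneously gives x_1 = 770/9, x_2 = 482/3.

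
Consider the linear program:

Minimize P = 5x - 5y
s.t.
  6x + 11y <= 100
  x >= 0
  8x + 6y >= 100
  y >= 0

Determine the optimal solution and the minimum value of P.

x = 125/13, y = 50/13, minimum P = 375/13

Extreme points and P = 5x - 5y:
  (125/13, 50/13) → P = 375/13
  (50/3, 0) → P = 250/3
  (25/2, 0) → P = 125/2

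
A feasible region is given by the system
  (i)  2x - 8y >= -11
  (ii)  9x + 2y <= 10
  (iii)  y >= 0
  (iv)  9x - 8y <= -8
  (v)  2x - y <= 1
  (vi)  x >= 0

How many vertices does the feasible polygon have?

3

The feasible vertices (each the meet of two boundaries and inside every other half-plane) are:
  (3/7, 83/56)
  (0, 11/8)
  (0, 1)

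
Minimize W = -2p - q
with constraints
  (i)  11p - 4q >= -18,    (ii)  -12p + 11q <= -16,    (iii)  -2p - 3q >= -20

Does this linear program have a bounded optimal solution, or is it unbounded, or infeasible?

From the feasible point (-262/73, -392/73), moving in the direction (3, -2) keeps every constraint satisfied while W decreases without bound.

unbounded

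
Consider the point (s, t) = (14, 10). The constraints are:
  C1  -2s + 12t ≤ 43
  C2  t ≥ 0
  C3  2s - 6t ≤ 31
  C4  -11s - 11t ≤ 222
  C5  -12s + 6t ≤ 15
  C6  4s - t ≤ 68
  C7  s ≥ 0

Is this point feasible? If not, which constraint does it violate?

Constraint C1: -2s + 12t = 92, which is not ≤ 43. All other constraints are satisfied.

not feasible — violates C1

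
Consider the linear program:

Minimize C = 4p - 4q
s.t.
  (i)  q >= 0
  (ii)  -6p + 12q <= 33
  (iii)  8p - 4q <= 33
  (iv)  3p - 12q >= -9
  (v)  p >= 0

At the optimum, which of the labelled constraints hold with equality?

(iv) and (v)

Corner points and C = 4p - 4q:
  (33/8, 0) → C = 33/2
  (0, 0) → C = 0
  (36/7, 57/28) → C = 87/7
  (0, 3/4) → C = -3

The minimum is at (0, 3/4). Substituting into each constraint, equality holds for (iv) and (v); the remaining constraints have slack.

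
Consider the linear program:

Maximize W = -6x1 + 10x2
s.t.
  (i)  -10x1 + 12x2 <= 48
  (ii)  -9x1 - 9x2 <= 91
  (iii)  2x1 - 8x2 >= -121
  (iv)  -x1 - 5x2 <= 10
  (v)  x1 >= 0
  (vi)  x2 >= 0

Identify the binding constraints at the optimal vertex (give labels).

Feasible corners and W = -6x1 + 10x2:
  (267/14, 557/28) → W = 169/2
  (0, 4) → W = 40
  (0, 0) → W = 0
The feasible region is unbounded (it extends along (1, 0), (4, 1)), but W strictly decreases along every unbounded feasible direction, so there is no improving ray and the maximum is attained at a vertex.

The maximum is at (267/14, 557/28). Substituting into each constraint, equality holds for (i) and (iii); the remaining constraints have slack.

(i) and (iii)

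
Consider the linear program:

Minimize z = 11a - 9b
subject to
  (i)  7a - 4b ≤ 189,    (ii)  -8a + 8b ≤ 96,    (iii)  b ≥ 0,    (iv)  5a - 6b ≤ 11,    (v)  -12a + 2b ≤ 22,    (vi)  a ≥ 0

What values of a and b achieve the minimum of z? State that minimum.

a = 1/5, b = 61/5, minimum z = -538/5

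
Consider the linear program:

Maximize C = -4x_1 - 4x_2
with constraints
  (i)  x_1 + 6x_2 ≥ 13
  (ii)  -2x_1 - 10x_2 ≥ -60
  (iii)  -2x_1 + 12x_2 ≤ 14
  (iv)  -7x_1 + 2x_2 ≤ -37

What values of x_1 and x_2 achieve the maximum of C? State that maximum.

x_1 = 62/11, x_2 = 27/22, maximum C = -302/11

Extreme points and C = -4x_1 - 4x_2:
  (115, -17) → C = -392
  (62/11, 27/22) → C = -302/11
  (145/11, 37/11) → C = -728/11
  (59/10, 43/20) → C = -161/5

At the optimal vertex, x_1 + 6x_2 = 13 and -7x_1 + 2x_2 = -37.
Solving simultaneously gives x_1 = 62/11, x_2 = 27/22.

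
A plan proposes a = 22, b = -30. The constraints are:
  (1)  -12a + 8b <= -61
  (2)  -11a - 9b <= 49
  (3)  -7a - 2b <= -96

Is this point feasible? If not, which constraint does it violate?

Constraint (3): -7a - 2b = -94, which is not ≤ -96. All other constraints are satisfied.

not feasible — violates (3)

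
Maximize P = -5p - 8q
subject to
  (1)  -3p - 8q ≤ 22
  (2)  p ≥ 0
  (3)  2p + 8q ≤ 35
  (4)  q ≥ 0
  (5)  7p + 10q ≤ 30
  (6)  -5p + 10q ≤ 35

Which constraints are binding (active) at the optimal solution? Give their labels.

Vertices and P = -5p - 8q:
  (0, 0) → P = 0
  (0, 3) → P = -24
  (30/7, 0) → P = -150/7

The maximum is at (0, 0). Substituting into each constraint, equality holds for (2) and (4); the remaining constraints have slack.

(2) and (4)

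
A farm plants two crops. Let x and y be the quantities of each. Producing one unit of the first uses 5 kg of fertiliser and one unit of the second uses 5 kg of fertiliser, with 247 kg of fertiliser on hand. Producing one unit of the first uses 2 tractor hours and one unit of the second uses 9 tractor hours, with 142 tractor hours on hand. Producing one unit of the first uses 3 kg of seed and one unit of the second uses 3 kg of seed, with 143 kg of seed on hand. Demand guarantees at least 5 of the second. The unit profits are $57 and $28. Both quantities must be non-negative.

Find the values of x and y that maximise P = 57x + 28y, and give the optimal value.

x = 128/3, y = 5, maximum P = 2572

Corner points and P = 57x + 28y:
  (0, 142/9) → P = 3976/9
  (0, 5) → P = 140
  (41, 20/3) → P = 7571/3
  (128/3, 5) → P = 2572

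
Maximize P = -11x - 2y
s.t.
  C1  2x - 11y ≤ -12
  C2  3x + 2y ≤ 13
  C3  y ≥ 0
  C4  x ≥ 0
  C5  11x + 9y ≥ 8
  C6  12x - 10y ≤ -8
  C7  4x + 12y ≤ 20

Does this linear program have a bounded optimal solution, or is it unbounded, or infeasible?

Feasible corners and P = -11x - 2y:
  (0, 12/11) → P = -24/11
  (2/7, 8/7) → P = -38/7
  (0, 5/3) → P = -10/3
  (13/23, 34/23) → P = -211/23
The feasible region has finitely many vertices and no improving ray; the maximum is -24/11 at (0, 12/11).

bounded optimum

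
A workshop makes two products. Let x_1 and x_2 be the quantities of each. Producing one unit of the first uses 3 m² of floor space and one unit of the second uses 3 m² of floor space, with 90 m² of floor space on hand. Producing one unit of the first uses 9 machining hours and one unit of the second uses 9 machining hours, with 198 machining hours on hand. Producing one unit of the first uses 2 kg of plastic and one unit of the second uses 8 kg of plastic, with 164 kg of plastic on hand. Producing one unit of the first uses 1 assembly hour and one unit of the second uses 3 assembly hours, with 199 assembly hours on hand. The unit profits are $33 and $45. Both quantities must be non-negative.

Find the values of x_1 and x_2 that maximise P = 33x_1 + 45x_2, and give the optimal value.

x_1 = 2, x_2 = 20, maximum P = 966

Extreme points and P = 33x_1 + 45x_2:
  (0, 0) → P = 0
  (0, 41/2) → P = 1845/2
  (22, 0) → P = 726
  (2, 20) → P = 966

At the optimal vertex, 9x_1 + 9x_2 = 198 and 2x_1 + 8x_2 = 164.
Solving simultaneously gives x_1 = 2, x_2 = 20.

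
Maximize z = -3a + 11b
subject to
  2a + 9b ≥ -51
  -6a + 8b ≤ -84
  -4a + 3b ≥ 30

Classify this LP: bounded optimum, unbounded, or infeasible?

infeasible

The boundaries 2a + 9b = -51 and -6a + 8b = -84 meet at (174/35, -237/35), but that point violates -4a + 3b ≥ 30. Every candidate vertex is excluded by some other constraint, so the feasible region is empty.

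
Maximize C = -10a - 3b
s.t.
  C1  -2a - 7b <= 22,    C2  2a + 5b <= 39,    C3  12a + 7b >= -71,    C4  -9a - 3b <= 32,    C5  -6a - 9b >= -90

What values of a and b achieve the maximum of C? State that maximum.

The binding constraints are 2a + 5b = 39 and -9a - 3b = 32.
Solving simultaneously gives a = -277/39, b = 415/39.

a = -277/39, b = 415/39, maximum C = 1525/39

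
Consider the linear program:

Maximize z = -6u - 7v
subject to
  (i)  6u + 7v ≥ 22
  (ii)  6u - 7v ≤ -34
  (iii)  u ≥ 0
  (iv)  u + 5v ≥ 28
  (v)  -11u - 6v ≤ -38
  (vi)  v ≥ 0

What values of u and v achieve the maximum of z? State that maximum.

u = 22/49, v = 270/49, maximum z = -2022/49

Vertices and z = -6u - 7v:
  (26/37, 202/37) → z = -1570/37
  (0, 19/3) → z = -133/3
  (22/49, 270/49) → z = -2022/49
The feasible region is unbounded (it extends along (0, 1), (7, 6)), but z strictly decreases along every unbounded feasible direction, so there is no improving ray and the maximum is attained at a vertex.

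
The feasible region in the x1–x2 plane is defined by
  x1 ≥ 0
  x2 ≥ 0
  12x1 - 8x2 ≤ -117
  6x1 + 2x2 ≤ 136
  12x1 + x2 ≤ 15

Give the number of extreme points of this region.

3

Intersecting each pair of boundary lines and keeping only the points that satisfy every inequality leaves:
  (0, 117/8)
  (0, 15)
  (1/36, 44/3)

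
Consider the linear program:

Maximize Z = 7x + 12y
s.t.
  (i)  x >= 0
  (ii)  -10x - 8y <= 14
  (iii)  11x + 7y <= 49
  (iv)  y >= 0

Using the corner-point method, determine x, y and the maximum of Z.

Corner points and Z = 7x + 12y:
  (0, 7) → Z = 84
  (0, 0) → Z = 0
  (49/11, 0) → Z = 343/11

At the optimal vertex, x = 0 and 11x + 7y = 49.
Solving simultaneously gives x = 0, y = 7.

x = 0, y = 7, maximum Z = 84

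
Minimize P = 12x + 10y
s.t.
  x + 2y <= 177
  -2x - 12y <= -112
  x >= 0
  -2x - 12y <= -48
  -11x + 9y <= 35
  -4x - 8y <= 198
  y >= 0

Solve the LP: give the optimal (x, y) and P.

Corner points and P = 12x + 10y:
  (1523/31, 1982/31) → P = 38096/31
  (177, 0) → P = 2124
  (98/25, 217/25) → P = 3346/25
  (56, 0) → P = 672

x = 98/25, y = 217/25, minimum P = 3346/25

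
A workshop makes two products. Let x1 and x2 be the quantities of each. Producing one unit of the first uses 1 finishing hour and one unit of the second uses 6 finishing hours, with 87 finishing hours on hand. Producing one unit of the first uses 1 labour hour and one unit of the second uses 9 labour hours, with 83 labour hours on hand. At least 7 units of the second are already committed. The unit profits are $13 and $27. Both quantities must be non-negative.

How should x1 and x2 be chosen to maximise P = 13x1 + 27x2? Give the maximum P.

Extreme points and P = 13x1 + 27x2:
  (0, 83/9) → P = 249
  (0, 7) → P = 189
  (20, 7) → P = 449

x1 = 20, x2 = 7, maximum P = 449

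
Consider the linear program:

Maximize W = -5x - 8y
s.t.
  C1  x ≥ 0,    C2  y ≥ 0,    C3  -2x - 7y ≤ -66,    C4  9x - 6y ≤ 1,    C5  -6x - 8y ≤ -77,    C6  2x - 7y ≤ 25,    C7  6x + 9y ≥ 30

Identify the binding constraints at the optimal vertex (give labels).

C3 and C5

Corner points and W = -5x - 8y:
  (0, 77/8) → W = -77
  (403/75, 592/75) → W = -6751/75
  (11/26, 121/13) → W = -1991/26
The feasible region is unbounded (it extends along (0, 1), (2, 3)), but W strictly decreases along every unbounded feasible direction, so there is no improving ray and the maximum is attained at a vertex.

The maximum is at (11/26, 121/13). Substituting into each constraint, equality holds for C3 and C5; the remaining constraints have slack.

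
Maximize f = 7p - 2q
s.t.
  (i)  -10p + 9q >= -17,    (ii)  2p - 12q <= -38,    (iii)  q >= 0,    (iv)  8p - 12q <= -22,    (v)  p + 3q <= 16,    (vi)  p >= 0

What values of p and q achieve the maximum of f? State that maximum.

p = 7/2, q = 25/6, maximum f = 97/6

Extreme points and f = 7p - 2q:
  (8/3, 65/18) → f = 103/9
  (0, 19/6) → f = -19/3
  (7/2, 25/6) → f = 97/6
  (0, 16/3) → f = -32/3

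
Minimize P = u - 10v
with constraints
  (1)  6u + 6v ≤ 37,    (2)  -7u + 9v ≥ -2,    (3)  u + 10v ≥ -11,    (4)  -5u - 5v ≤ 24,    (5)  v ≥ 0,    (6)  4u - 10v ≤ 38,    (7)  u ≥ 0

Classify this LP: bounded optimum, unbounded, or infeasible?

bounded optimum

Extreme points and P = u - 10v:
  (115/32, 247/96) → P = -2125/96
  (0, 37/6) → P = -185/3
  (2/7, 0) → P = 2/7
  (0, 0) → P = 0
The feasible region has finitely many vertices and no improving ray; the minimum is -185/3 at (0, 37/6).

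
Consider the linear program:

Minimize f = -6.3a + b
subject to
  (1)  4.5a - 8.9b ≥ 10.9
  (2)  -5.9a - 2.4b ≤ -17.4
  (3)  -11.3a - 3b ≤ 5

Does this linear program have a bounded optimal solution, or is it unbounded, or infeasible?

unbounded

From the feasible point (18102/6331, 1399/6331), moving in the direction (8.9, 4.5) keeps every constraint satisfied while f decreases without bound.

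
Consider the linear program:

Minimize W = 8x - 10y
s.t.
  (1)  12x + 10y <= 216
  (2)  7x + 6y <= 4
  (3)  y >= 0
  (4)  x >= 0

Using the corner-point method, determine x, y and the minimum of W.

x = 0, y = 2/3, minimum W = -20/3

The optimum lies where 7x + 6y = 4 and x = 0.
Solving simultaneously gives x = 0, y = 2/3.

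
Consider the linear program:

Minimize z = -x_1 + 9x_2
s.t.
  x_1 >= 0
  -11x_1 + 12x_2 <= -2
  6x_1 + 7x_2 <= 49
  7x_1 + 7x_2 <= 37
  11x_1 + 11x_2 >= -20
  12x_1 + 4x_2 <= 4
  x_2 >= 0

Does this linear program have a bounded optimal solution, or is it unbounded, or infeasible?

bounded optimum

Extreme points and z = -x_1 + 9x_2:
  (14/47, 5/47) → z = 31/47
  (2/11, 0) → z = -2/11
  (1/3, 0) → z = -1/3
The feasible region has finitely many vertices and no improving ray; the minimum is -1/3 at (1/3, 0).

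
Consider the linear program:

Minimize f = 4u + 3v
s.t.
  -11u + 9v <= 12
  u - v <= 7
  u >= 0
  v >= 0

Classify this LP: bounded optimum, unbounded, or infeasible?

bounded optimum

Corner points and f = 4u + 3v:
  (0, 4/3) → f = 4
  (7, 0) → f = 28
  (0, 0) → f = 0
The feasible region has finitely many vertices and no improving ray; the minimum is 0 at (0, 0).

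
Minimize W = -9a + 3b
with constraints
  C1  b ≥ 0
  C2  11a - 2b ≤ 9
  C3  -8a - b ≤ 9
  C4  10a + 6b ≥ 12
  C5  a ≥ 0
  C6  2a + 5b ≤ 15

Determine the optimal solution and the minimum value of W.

a = 39/43, b = 21/43, minimum W = -288/43

Extreme points and W = -9a + 3b:
  (39/43, 21/43) → W = -288/43
  (75/59, 147/59) → W = -234/59
  (0, 2) → W = 6
  (0, 3) → W = 9

At the optimal vertex, 11a - 2b = 9 and 10a + 6b = 12.
Solving simultaneously gives a = 39/43, b = 21/43.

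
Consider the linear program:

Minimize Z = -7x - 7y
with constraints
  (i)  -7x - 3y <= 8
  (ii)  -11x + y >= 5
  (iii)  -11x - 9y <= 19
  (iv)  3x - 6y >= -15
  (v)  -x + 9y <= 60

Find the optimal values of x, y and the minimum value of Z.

Feasible corners and Z = -7x - 7y:
  (-23/40, -53/40) → Z = 133/10
  (-31/17, 27/17) → Z = 28/17
  (-5/21, 50/21) → Z = -15

x = -5/21, y = 50/21, minimum Z = -15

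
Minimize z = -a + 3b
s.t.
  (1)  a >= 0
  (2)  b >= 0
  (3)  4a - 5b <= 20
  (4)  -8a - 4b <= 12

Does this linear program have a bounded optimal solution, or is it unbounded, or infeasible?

Feasible corners and z = -a + 3b:
  (0, 0) → z = 0
  (5, 0) → z = -5
The feasible region has finitely many vertices and no improving ray; the minimum is -5 at (5, 0).

bounded optimum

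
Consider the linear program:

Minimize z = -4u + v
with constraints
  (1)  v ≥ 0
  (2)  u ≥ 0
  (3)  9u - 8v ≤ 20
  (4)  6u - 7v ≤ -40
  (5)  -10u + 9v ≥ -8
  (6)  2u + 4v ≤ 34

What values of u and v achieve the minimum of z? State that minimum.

The binding constraints are 6u - 7v = -40 and 2u + 4v = 34.
Solving simultaneously gives u = 39/19, v = 142/19.

u = 39/19, v = 142/19, minimum z = -14/19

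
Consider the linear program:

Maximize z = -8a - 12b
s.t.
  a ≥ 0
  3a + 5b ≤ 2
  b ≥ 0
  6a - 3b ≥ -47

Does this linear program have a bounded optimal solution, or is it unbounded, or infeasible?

bounded optimum

Corner points and z = -8a - 12b:
  (0, 2/5) → z = -24/5
  (0, 0) → z = 0
  (2/3, 0) → z = -16/3
The feasible region has finitely many vertices and no improving ray; the maximum is 0 at (0, 0).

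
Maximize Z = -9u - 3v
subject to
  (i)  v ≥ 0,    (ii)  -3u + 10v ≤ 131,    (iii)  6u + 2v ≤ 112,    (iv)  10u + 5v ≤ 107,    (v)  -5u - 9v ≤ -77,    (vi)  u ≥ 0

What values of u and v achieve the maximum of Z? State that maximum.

Extreme points and Z = -9u - 3v:
  (83/23, 1631/115) → Z = -8628/115
  (0, 131/10) → Z = -393/10
  (578/65, 47/13) → Z = -5907/65
  (0, 77/9) → Z = -77/3

The optimum lies where -5u - 9v = -77 and u = 0.
Solving simultaneously gives u = 0, v = 77/9.

u = 0, v = 77/9, maximum Z = -77/3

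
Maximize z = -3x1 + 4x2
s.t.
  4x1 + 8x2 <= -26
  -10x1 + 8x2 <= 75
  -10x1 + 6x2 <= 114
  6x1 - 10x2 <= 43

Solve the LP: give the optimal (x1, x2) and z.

x1 = -101/14, x2 = 5/14, maximum z = 323/14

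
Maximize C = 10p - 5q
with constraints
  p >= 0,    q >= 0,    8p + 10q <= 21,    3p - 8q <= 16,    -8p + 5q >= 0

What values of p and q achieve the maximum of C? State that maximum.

p = 7/8, q = 7/5, maximum C = 7/4

Vertices and C = 10p - 5q:
  (0, 0) → C = 0
  (0, 21/10) → C = -21/2
  (7/8, 7/5) → C = 7/4

At the optimal vertex, 8p + 10q = 21 and -8p + 5q = 0.
Solving simultaneously gives p = 7/8, q = 7/5.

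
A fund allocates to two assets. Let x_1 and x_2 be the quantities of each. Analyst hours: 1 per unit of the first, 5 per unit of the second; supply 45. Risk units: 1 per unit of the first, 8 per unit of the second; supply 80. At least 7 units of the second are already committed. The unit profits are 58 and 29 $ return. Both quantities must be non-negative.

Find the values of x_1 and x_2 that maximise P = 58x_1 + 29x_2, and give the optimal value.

Corner points and P = 58x_1 + 29x_2:
  (0, 9) → P = 261
  (0, 7) → P = 203
  (10, 7) → P = 783

x_1 = 10, x_2 = 7, maximum P = 783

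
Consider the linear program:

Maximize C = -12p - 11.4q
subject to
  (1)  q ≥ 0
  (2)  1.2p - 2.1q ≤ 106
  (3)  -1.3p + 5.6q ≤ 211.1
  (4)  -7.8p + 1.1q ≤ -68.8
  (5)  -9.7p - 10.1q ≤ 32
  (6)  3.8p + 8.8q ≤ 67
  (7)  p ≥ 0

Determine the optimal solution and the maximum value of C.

Vertices and C = -12p - 11.4q:
  (344/39, 0) → C = -1376/13
  (335/19, 0) → C = -4020/19
  (3087/331, 13058/3641) → C = -2781726/18205

The optimum lies where q = 0 and -7.8p + 1.1q = -68.8.
Solving simultaneously gives p = 344/39, q = 0.

p = 344/39, q = 0, maximum C = -1376/13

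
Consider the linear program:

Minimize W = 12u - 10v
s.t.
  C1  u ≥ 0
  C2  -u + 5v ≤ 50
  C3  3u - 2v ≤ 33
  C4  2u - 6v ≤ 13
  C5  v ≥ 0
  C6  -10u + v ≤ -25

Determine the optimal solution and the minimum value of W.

Corner points and W = 12u - 10v:
  (265/13, 183/13) → W = 1350/13
  (25/7, 75/7) → W = -450/7
  (86/7, 27/14) → W = 897/7
  (13/2, 0) → W = 78
  (5/2, 0) → W = 30

u = 25/7, v = 75/7, minimum W = -450/7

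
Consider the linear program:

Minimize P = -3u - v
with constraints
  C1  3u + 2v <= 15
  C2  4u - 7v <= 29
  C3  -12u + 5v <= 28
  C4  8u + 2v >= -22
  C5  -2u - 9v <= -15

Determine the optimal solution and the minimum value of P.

Corner points and P = -3u - v:
  (19/39, 88/13) → P = -107/13
  (105/23, 15/23) → P = -330/23
  (-3/2, 2) → P = 5/2

u = 105/23, v = 15/23, minimum P = -330/23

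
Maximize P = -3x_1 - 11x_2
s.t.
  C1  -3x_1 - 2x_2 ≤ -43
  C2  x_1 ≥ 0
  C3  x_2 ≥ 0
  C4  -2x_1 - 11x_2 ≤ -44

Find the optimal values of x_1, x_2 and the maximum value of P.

x_1 = 385/29, x_2 = 46/29, maximum P = -1661/29

Corner points and P = -3x_1 - 11x_2:
  (0, 43/2) → P = -473/2
  (385/29, 46/29) → P = -1661/29
  (22, 0) → P = -66
The feasible region is unbounded (it extends along (0, 1), (1, 0)), but P strictly decreases along every unbounded feasible direction, so there is no improving ray and the maximum is attained at a vertex.

At the optimal vertex, -3x_1 - 2x_2 = -43 and -2x_1 - 11x_2 = -44.
Solving simultaneously gives x_1 = 385/29, x_2 = 46/29.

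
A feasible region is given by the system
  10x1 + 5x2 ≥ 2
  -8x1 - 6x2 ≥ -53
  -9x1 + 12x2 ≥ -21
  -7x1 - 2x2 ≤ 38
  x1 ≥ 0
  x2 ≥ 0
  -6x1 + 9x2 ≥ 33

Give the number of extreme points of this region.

3

Pairwise boundary intersections that survive every other constraint:
  (0, 53/6)
  (31/12, 97/18)
  (0, 11/3)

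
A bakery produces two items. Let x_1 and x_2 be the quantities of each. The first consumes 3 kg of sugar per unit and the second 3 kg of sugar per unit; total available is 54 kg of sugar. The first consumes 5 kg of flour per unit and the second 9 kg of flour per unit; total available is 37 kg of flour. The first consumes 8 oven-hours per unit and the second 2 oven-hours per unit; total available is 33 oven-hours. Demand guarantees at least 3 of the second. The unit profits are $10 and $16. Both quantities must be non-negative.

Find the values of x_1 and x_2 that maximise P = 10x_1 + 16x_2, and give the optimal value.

Vertices and P = 10x_1 + 16x_2:
  (0, 37/9) → P = 592/9
  (0, 3) → P = 48
  (2, 3) → P = 68

The binding constraints are 5x_1 + 9x_2 = 37 and x_2 = 3.
Solving simultaneously gives x_1 = 2, x_2 = 3.

x_1 = 2, x_2 = 3, maximum P = 68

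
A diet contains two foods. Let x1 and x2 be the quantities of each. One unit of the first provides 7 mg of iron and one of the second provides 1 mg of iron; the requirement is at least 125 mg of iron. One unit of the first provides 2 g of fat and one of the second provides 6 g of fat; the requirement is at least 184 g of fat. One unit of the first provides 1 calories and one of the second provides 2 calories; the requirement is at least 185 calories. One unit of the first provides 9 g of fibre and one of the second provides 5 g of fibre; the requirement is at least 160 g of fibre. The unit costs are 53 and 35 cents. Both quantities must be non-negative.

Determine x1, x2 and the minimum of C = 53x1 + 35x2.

x1 = 5, x2 = 90, minimum C = 3415

Feasible corners and C = 53x1 + 35x2:
  (0, 125) → C = 4375
  (185, 0) → C = 9805
  (5, 90) → C = 3415
The feasible region is unbounded (it extends along (0, 1), (1, 0)), but C strictly increases along every unbounded feasible direction, so there is no improving ray and the minimum is attained at a vertex.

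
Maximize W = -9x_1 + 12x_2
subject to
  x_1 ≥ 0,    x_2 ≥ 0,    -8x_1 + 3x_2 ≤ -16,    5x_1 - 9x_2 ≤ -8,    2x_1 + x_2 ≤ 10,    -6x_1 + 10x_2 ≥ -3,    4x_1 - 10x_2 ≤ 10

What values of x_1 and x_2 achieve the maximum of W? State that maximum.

Corner points and W = -9x_1 + 12x_2:
  (56/19, 48/19) → W = 72/19
  (23/7, 24/7) → W = 81/7
  (82/23, 66/23) → W = 54/23

The optimum lies where -8x_1 + 3x_2 = -16 and 2x_1 + x_2 = 10.
Solving simultaneously gives x_1 = 23/7, x_2 = 24/7.

x_1 = 23/7, x_2 = 24/7, maximum W = 81/7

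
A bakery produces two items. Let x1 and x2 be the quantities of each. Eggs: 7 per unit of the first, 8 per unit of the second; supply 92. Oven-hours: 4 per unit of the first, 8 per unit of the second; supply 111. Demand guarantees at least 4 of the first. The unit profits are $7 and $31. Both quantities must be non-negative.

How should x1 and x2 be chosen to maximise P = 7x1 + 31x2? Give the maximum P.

Corner points and P = 7x1 + 31x2:
  (92/7, 0) → P = 92
  (4, 0) → P = 28
  (4, 8) → P = 276

x1 = 4, x2 = 8, maximum P = 276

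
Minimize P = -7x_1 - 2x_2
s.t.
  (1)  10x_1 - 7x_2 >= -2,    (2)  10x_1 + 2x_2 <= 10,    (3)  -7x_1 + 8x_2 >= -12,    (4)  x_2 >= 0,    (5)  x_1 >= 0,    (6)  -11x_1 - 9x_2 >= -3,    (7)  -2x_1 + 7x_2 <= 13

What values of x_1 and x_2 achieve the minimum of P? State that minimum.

x_1 = 3/11, x_2 = 0, minimum P = -21/11

Extreme points and P = -7x_1 - 2x_2:
  (0, 2/7) → P = -4/7
  (3/167, 52/167) → P = -125/167
  (0, 0) → P = 0
  (3/11, 0) → P = -21/11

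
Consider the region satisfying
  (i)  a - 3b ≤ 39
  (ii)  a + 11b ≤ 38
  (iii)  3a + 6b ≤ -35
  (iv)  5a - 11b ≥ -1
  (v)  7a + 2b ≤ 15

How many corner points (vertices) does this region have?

Of the 10 pairwise boundary intersections, those satisfying every inequality are:
  (-108, -49)
  (123/23, -258/23)
  (-391/63, -172/63)
  (40/9, -145/18)

4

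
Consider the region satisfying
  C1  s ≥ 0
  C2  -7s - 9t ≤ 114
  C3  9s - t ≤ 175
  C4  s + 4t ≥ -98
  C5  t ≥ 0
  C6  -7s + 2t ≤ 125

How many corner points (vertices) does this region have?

The feasible vertices (each the meet of two boundaries and inside every other half-plane) are:
  (0, 0)
  (0, 125/2)
  (175/9, 0)
  (475/11, 2350/11)

4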